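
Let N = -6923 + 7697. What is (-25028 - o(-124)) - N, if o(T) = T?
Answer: -25678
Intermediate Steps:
N = 774
(-25028 - o(-124)) - N = (-25028 - 1*(-124)) - 1*774 = (-25028 + 124) - 774 = -24904 - 774 = -25678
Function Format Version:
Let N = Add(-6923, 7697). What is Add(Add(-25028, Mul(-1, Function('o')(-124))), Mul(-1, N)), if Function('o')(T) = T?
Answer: -25678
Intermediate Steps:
N = 774
Add(Add(-25028, Mul(-1, Function('o')(-124))), Mul(-1, N)) = Add(Add(-25028, Mul(-1, -124)), Mul(-1, 774)) = Add(Add(-25028, 124), -774) = Add(-24904, -774) = -25678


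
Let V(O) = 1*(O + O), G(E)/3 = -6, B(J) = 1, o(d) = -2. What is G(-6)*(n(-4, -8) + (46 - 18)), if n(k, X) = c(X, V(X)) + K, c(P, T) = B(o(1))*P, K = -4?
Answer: -288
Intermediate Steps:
G(E) = -18 (G(E) = 3*(-6) = -18)
V(O) = 2*O (V(O) = 1*(2*O) = 2*O)
c(P, T) = P (c(P, T) = 1*P = P)
n(k, X) = -4 + X (n(k, X) = X - 4 = -4 + X)
G(-6)*(n(-4, -8) + (46 - 18)) = -18*((-4 - 8) + (46 - 18)) = -18*(-12 + 28) = -18*16 = -288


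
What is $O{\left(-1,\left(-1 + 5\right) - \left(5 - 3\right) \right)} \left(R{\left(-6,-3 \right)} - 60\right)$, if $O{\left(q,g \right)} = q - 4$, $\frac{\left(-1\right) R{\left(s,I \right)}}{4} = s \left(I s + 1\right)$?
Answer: $-1980$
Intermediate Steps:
$R{\left(s,I \right)} = - 4 s \left(1 + I s\right)$ ($R{\left(s,I \right)} = - 4 s \left(I s + 1\right) = - 4 s \left(1 + I s\right)$)
$O{\left(q,g \right)} = -4 + q$ ($O{\left(q,g \right)} = q - 4 = -4 + q$)
$O{\left(-1,\left(-1 + 5\right) - \left(5 - 3\right) \right)} \left(R{\left(-6,-3 \right)} - 60\right) = \left(-4 - 1\right) \left(\left(-4\right) \left(-6\right) \left(1 - -18\right) - 60\right) = - 5 \left(\left(-4\right) \left(-6\right) \left(1 + 18\right) - 60\right) = - 5 \left(\left(-4\right) \left(-6\right) 19 - 60\right) = - 5 \left(456 - 60\right) = \left(-5\right) 396 = -1980$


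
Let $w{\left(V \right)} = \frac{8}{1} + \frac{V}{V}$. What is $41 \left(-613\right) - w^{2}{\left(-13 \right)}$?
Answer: $-25214$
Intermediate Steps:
$w{\left(V \right)} = 9$ ($w{\left(V \right)} = 8 \cdot 1 + 1 = 8 + 1 = 9$)
$41 \left(-613\right) - w^{2}{\left(-13 \right)} = 41 \left(-613\right) - 9^{2} = -25133 - 81 = -25214$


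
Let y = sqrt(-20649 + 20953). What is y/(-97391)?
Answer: -4*sqrt(19)/97391 ≈ -0.00017903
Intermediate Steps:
y = 4*sqrt(19) (y = sqrt(304) = 4*sqrt(19) ≈ 17.436)
y/(-97391) = (4*sqrt(19))/(-97391) = (4*sqrt(19))*(-1/97391) = -4*sqrt(19)/97391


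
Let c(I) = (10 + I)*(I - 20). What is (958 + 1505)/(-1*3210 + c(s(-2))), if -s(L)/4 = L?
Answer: -821/1142 ≈ -0.71891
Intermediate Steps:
s(L) = -4*L
c(I) = (-20 + I)*(10 + I) (c(I) = (10 + I)*(-20 + I) = (-20 + I)*(10 + I))
(958 + 1505)/(-1*3210 + c(s(-2))) = (958 + 1505)/(-1*3210 + (-200 + (-4*(-2))² - (-40)*(-2))) = 2463/(-3210 + (-200 + 8² - 10*8)) = 2463/(-3210 + (-200 + 64 - 80)) = 2463/(-3210 - 216) = 2463/(-3426) = 2463*(-1/3426) = -821/1142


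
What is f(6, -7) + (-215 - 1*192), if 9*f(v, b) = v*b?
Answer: -1235/3 ≈ -411.67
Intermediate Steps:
f(v, b) = b*v/9 (f(v, b) = (v*b)/9 = (b*v)/9 = b*v/9)
f(6, -7) + (-215 - 1*192) = (⅑)*(-7)*6 + (-215 - 1*192) = -14/3 + (-215 - 192) = -14/3 - 407 = -1235/3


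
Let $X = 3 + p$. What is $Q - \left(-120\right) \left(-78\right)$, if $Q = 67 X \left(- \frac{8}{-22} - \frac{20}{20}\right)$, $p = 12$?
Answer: $- \frac{109995}{11} \approx -9999.5$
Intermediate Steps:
$X = 15$ ($X = 3 + 12 = 15$)
$Q = - \frac{7035}{11}$ ($Q = 67 \cdot 15 \left(- \frac{8}{-22} - \frac{20}{20}\right) = 1005 \left(\left(-8\right) \left(- \frac{1}{22}\right) - 1\right) = 1005 \left(\frac{4}{11} - 1\right) = 1005 \left(- \frac{7}{11}\right) = - \frac{7035}{11} \approx -639.54$)
$Q - \left(-120\right) \left(-78\right) = - \frac{7035}{11} - \left(-120\right) \left(-78\right) = - \frac{7035}{11} - 9360 = - \frac{109995}{11}$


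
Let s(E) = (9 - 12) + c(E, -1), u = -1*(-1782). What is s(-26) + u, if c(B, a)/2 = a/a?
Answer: 1781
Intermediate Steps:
c(B, a) = 2 (c(B, a) = 2*(a/a) = 2*1 = 2)
u = 1782
s(E) = -1 (s(E) = (9 - 12) + 2 = -3 + 2 = -1)
s(-26) + u = -1 + 1782 = 1781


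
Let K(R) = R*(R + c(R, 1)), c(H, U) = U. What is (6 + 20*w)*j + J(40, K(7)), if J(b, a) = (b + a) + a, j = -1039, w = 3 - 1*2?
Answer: -26862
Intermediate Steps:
w = 1 (w = 3 - 2 = 1)
K(R) = R*(1 + R) (K(R) = R*(R + 1) = R*(1 + R))
J(b, a) = b + 2*a (J(b, a) = (a + b) + a = b + 2*a)
(6 + 20*w)*j + J(40, K(7)) = (6 + 20*1)*(-1039) + (40 + 2*(7*(1 + 7))) = (6 + 20)*(-1039) + (40 + 2*(7*8)) = 26*(-1039) + (40 + 2*56) = -27014 + (40 + 112) = -27014 + 152 = -26862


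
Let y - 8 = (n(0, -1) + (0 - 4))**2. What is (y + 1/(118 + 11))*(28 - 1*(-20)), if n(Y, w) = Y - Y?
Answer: 49552/43 ≈ 1152.4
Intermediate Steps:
n(Y, w) = 0
y = 24 (y = 8 + (0 + (0 - 4))**2 = 8 + (0 - 4)**2 = 8 + (-4)**2 = 8 + 16 = 24)
(y + 1/(118 + 11))*(28 - 1*(-20)) = (24 + 1/(118 + 11))*(28 - 1*(-20)) = (24 + 1/129)*(28 + 20) = (24 + 1/129)*48 = (3097/129)*48 = 49552/43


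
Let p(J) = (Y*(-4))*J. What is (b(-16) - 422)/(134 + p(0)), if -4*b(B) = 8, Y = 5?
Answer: -212/67 ≈ -3.1642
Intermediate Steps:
p(J) = -20*J (p(J) = (5*(-4))*J = -20*J)
b(B) = -2 (b(B) = -1/4*8 = -2)
(b(-16) - 422)/(134 + p(0)) = (-2 - 422)/(134 - 20*0) = -424/(134 + 0) = -424/134 = -424*1/134 = -212/67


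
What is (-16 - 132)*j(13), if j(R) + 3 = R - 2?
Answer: -1184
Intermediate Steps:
j(R) = -5 + R (j(R) = -3 + (R - 2) = -3 + (-2 + R) = -5 + R)
(-16 - 132)*j(13) = (-16 - 132)*(-5 + 13) = -148*8 = -1184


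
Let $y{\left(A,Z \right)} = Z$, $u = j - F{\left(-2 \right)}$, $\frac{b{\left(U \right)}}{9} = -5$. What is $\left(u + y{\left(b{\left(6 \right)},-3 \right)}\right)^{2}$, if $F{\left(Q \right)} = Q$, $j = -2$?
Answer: $9$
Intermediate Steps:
$b{\left(U \right)} = -45$ ($b{\left(U \right)} = 9 \left(-5\right) = -45$)
$u = 0$ ($u = -2 - -2 = -2 + 2 = 0$)
$\left(u + y{\left(b{\left(6 \right)},-3 \right)}\right)^{2} = \left(0 - 3\right)^{2} = \left(-3\right)^{2} = 9$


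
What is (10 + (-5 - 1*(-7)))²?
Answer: 144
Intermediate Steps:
(10 + (-5 - 1*(-7)))² = (10 + (-5 + 7))² = (10 + 2)² = 12² = 144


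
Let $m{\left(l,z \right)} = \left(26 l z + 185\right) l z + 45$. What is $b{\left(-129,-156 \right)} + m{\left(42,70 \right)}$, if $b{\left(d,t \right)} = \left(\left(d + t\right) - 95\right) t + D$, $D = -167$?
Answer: $225336658$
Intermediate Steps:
$m{\left(l,z \right)} = 45 + l z \left(185 + 26 l z\right)$ ($m{\left(l,z \right)} = \left(26 l z + 185\right) l z + 45 = \left(185 + 26 l z\right) l z + 45 = l \left(185 + 26 l z\right) z + 45 = l z \left(185 + 26 l z\right) + 45 = 45 + l z \left(185 + 26 l z\right)$)
$b{\left(d,t \right)} = -167 + t \left(-95 + d + t\right)$ ($b{\left(d,t \right)} = \left(\left(d + t\right) - 95\right) t - 167 = \left(-95 + d + t\right) t - 167 = t \left(-95 + d + t\right) - 167 = -167 + t \left(-95 + d + t\right)$)
$b{\left(-129,-156 \right)} + m{\left(42,70 \right)} = \left(-167 + \left(-156\right)^{2} - -14820 - -20124\right) + \left(45 + 26 \cdot 42^{2} \cdot 70^{2} + 185 \cdot 42 \cdot 70\right) = \left(-167 + 24336 + 14820 + 20124\right) + \left(45 + 26 \cdot 1764 \cdot 4900 + 543900\right) = 59113 + \left(45 + 224733600 + 543900\right) = 59113 + 225277545 = 225336658$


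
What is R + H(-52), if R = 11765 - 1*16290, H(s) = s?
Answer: -4577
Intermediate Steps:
R = -4525 (R = 11765 - 16290 = -4525)
R + H(-52) = -4525 - 52 = -4577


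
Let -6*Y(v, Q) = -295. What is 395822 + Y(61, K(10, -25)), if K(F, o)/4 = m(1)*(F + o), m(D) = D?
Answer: 2375227/6 ≈ 3.9587e+5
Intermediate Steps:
K(F, o) = 4*F + 4*o (K(F, o) = 4*(1*(F + o)) = 4*(F + o) = 4*F + 4*o)
Y(v, Q) = 295/6 (Y(v, Q) = -⅙*(-295) = 295/6)
395822 + Y(61, K(10, -25)) = 395822 + 295/6 = 2375227/6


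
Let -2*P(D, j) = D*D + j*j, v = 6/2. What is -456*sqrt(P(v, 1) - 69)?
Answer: -456*I*sqrt(74) ≈ -3922.7*I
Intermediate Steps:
v = 3 (v = 6*(1/2) = 3)
P(D, j) = -D**2/2 - j**2/2 (P(D, j) = -(D*D + j*j)/2 = -(D**2 + j**2)/2 = -D**2/2 - j**2/2)
-456*sqrt(P(v, 1) - 69) = -456*sqrt((-1/2*3**2 - 1/2*1**2) - 69) = -456*sqrt((-1/2*9 - 1/2*1) - 69) = -456*sqrt((-9/2 - 1/2) - 69) = -456*sqrt(-5 - 69) = -456*I*sqrt(74)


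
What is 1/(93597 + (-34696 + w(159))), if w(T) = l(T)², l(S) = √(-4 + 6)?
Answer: 1/58903 ≈ 1.6977e-5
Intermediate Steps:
l(S) = √2
w(T) = 2 (w(T) = (√2)² = 2)
1/(93597 + (-34696 + w(159))) = 1/(93597 + (-34696 + 2)) = 1/(93597 - 34694) = 1/58903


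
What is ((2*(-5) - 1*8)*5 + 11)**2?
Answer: 6241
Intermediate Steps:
((2*(-5) - 1*8)*5 + 11)**2 = ((-10 - 8)*5 + 11)**2 = (-18*5 + 11)**2 = (-90 + 11)**2 = (-79)**2 = 6241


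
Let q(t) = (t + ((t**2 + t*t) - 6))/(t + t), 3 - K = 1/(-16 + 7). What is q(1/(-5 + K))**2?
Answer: 330625/10404 ≈ 31.779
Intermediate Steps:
K = 28/9 (K = 3 - 1/(-16 + 7) = 3 - 1/(-9) = 3 - 1*(-1/9) = 3 + 1/9 = 28/9 ≈ 3.1111)
q(t) = (-6 + t + 2*t**2)/(2*t) (q(t) = (t + ((t**2 + t**2) - 6))/((2*t)) = (t + (2*t**2 - 6))*(1/(2*t)) = (t + (-6 + 2*t**2))*(1/(2*t)) = (-6 + t + 2*t**2)*(1/(2*t)) = (-6 + t + 2*t**2)/(2*t))
q(1/(-5 + K))**2 = (1/2 + 1/(-5 + 28/9) - 3/(1/(-5 + 28/9)))**2 = (1/2 + 1/(-17/9) - 3/(1/(-17/9)))**2 = (1/2 - 9/17 - 3/(-9/17))**2 = (1/2 - 9/17 - 3*(-17/9))**2 = (1/2 - 9/17 + 17/3)**2 = (575/102)**2 = 330625/10404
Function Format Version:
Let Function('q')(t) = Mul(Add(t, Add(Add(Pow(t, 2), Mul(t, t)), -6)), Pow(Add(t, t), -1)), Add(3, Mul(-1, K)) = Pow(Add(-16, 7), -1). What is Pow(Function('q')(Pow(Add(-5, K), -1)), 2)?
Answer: Rational(330625, 10404) ≈ 31.779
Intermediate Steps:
K = Rational(28, 9) (K = Add(3, Mul(-1, Pow(Add(-16, 7), -1))) = Add(3, Mul(-1, Pow(-9, -1))) = Add(3, Mul(-1, Rational(-1, 9))) = Add(3, Rational(1, 9)) = Rational(28, 9) ≈ 3.1111)
Function('q')(t) = Mul(Rational(1, 2), Pow(t, -1), Add(-6, t, Mul(2, Pow(t, 2)))) (Function('q')(t) = Mul(Add(t, Add(Add(Pow(t, 2), Pow(t, 2)), -6)), Pow(Mul(2, t), -1)) = Mul(Add(t, Add(Mul(2, Pow(t, 2)), -6)), Mul(Rational(1, 2), Pow(t, -1))) = Mul(Add(t, Add(-6, Mul(2, Pow(t, 2)))), Mul(Rational(1, 2), Pow(t, -1))) = Mul(Add(-6, t, Mul(2, Pow(t, 2))), Mul(Rational(1, 2), Pow(t, -1))) = Mul(Rational(1, 2), Pow(t, -1), Add(-6, t, Mul(2, Pow(t, 2)))))
Pow(Function('q')(Pow(Add(-5, K), -1)), 2) = Pow(Add(Rational(1, 2), Pow(Add(-5, Rational(28, 9)), -1), Mul(-3, Pow(Pow(Add(-5, Rational(28, 9)), -1), -1))), 2) = Pow(Add(Rational(1, 2), Pow(Rational(-17, 9), -1), Mul(-3, Pow(Pow(Rational(-17, 9), -1), -1))), 2) = Pow(Add(Rational(1, 2), Rational(-9, 17), Mul(-3, Pow(Rational(-9, 17), -1))), 2) = Pow(Add(Rational(1, 2), Rational(-9, 17), Mul(-3, Rational(-17, 9))), 2) = Pow(Add(Rational(1, 2), Rational(-9, 17), Rational(17, 3)), 2) = Pow(Rational(575, 102), 2) = Rational(330625, 10404)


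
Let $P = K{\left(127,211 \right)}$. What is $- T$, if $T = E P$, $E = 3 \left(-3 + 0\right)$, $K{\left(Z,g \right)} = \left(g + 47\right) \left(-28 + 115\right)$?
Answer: $202014$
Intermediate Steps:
$K{\left(Z,g \right)} = 4089 + 87 g$ ($K{\left(Z,g \right)} = \left(47 + g\right) 87 = 4089 + 87 g$)
$P = 22446$ ($P = 4089 + 87 \cdot 211 = 4089 + 18357 = 22446$)
$E = -9$ ($E = 3 \left(-3\right) = -9$)
$T = -202014$ ($T = \left(-9\right) 22446 = -202014$)
$- T = \left(-1\right) \left(-202014\right) = 202014$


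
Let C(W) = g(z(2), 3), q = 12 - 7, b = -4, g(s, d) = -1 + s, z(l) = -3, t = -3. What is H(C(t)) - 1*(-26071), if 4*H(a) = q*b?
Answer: 26066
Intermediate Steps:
q = 5
C(W) = -4 (C(W) = -1 - 3 = -4)
H(a) = -5 (H(a) = (5*(-4))/4 = (¼)*(-20) = -5)
H(C(t)) - 1*(-26071) = -5 - 1*(-26071) = -5 + 26071 = 26066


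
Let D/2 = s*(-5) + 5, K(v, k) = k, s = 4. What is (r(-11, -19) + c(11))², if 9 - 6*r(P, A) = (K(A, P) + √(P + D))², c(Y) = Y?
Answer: -19819/36 - 55*I*√41/9 ≈ -550.53 - 39.13*I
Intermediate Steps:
D = -30 (D = 2*(4*(-5) + 5) = 2*(-20 + 5) = 2*(-15) = -30)
r(P, A) = 3/2 - (P + √(-30 + P))²/6 (r(P, A) = 3/2 - (P + √(P - 30))²/6 = 3/2 - (P + √(-30 + P))²/6)
(r(-11, -19) + c(11))² = ((3/2 - (-11 + √(-30 - 11))²/6) + 11)² = ((3/2 - (-11 + √(-41))²/6) + 11)² = ((3/2 - (-11 + I*√41)²/6) + 11)² = (25/2 - (-11 + I*√41)²/6)²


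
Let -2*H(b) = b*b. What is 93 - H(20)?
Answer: 293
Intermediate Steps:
H(b) = -b²/2 (H(b) = -b*b/2 = -b²/2)
93 - H(20) = 93 - (-1)*20²/2 = 93 - (-1)*400/2 = 93 - 1*(-200) = 93 + 200 = 293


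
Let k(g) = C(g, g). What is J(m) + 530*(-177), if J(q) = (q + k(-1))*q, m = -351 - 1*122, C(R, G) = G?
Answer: 130392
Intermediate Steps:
k(g) = g
m = -473 (m = -351 - 122 = -473)
J(q) = q*(-1 + q) (J(q) = (q - 1)*q = (-1 + q)*q = q*(-1 + q))
J(m) + 530*(-177) = -473*(-1 - 473) + 530*(-177) = -473*(-474) - 93810 = 224202 - 93810 = 130392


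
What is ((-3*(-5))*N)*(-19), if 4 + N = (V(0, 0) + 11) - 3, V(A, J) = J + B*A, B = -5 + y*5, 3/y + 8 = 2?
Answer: -1140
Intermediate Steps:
y = -1/2 (y = 3/(-8 + 2) = 3/(-6) = 3*(-1/6) = -1/2 ≈ -0.50000)
B = -15/2 (B = -5 - 1/2*5 = -5 - 5/2 = -15/2 ≈ -7.5000)
V(A, J) = J - 15*A/2
N = 4 (N = -4 + (((0 - 15/2*0) + 11) - 3) = -4 + (((0 + 0) + 11) - 3) = -4 + ((0 + 11) - 3) = -4 + (11 - 3) = -4 + 8 = 4)
((-3*(-5))*N)*(-19) = (-3*(-5)*4)*(-19) = (15*4)*(-19) = 60*(-19) = -1140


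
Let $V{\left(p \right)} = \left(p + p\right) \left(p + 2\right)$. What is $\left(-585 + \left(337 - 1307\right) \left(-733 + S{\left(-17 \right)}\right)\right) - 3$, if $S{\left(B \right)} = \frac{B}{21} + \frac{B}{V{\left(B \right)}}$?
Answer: $\frac{4978677}{7} \approx 7.1124 \cdot 10^{5}$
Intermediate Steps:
$V{\left(p \right)} = 2 p \left(2 + p\right)$
$S{\left(B \right)} = \frac{1}{2 \left(2 + B\right)} + \frac{B}{21}$ ($S{\left(B \right)} = \frac{B}{21} + \frac{B}{2 B \left(2 + B\right)} = B \frac{1}{21} + B \frac{1}{2 B \left(2 + B\right)} = \frac{B}{21} + \frac{1}{2 \left(2 + B\right)} = \frac{1}{2 \left(2 + B\right)} + \frac{B}{21}$)
$\left(-585 + \left(337 - 1307\right) \left(-733 + S{\left(-17 \right)}\right)\right) - 3 = \left(-585 + \left(337 - 1307\right) \left(-733 + \frac{21 + 2 \left(-17\right) \left(2 - 17\right)}{42 \left(2 - 17\right)}\right)\right) - 3 = \left(-585 - 970 \left(-733 + \frac{21 + 2 \left(-17\right) \left(-15\right)}{42 \left(-15\right)}\right)\right) - 3 = \left(-585 - 970 \left(-733 + \frac{1}{42} \left(- \frac{1}{15}\right) \left(21 + 510\right)\right)\right) - 3 = \left(-585 - 970 \left(-733 + \frac{1}{42} \left(- \frac{1}{15}\right) 531\right)\right) - 3 = \left(-585 - 970 \left(-733 - \frac{59}{70}\right)\right) - 3 = \left(-585 - - \frac{4982793}{7}\right) - 3 = \left(-585 + \frac{4982793}{7}\right) - 3 = \frac{4978698}{7} - 3 = \frac{4978677}{7}$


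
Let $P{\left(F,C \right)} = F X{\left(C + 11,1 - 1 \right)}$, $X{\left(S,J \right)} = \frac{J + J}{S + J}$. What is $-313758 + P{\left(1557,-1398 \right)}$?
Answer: $-313758$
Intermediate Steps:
$X{\left(S,J \right)} = \frac{2 J}{J + S}$
$P{\left(F,C \right)} = 0$ ($P{\left(F,C \right)} = F \frac{2 \left(1 - 1\right)}{\left(1 - 1\right) + \left(C + 11\right)} = F 2 \cdot 0 \frac{1}{0 + \left(11 + C\right)} = F 2 \cdot 0 \frac{1}{11 + C} = F 0 = 0$)
$-313758 + P{\left(1557,-1398 \right)} = -313758 + 0 = -313758$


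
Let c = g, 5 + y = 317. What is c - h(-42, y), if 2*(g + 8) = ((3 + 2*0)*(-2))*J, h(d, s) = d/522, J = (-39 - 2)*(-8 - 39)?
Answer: -503636/87 ≈ -5788.9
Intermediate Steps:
J = 1927 (J = -41*(-47) = 1927)
y = 312 (y = -5 + 317 = 312)
h(d, s) = d/522 (h(d, s) = d*(1/522) = d/522)
g = -5789 (g = -8 + (((3 + 2*0)*(-2))*1927)/2 = -8 + (((3 + 0)*(-2))*1927)/2 = -8 + ((3*(-2))*1927)/2 = -8 + (-6*1927)/2 = -8 + (½)*(-11562) = -8 - 5781 = -5789)
c = -5789
c - h(-42, y) = -5789 - (-42)/522 = -5789 - 1*(-7/87) = -5789 + 7/87 = -503636/87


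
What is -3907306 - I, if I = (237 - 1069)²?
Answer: -4599530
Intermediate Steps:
I = 692224 (I = (-832)² = 692224)
-3907306 - I = -3907306 - 1*692224 = -3907306 - 692224 = -4599530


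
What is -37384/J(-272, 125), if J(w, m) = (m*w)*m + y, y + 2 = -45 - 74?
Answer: 37384/4250121 ≈ 0.0087960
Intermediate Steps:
y = -121 (y = -2 + (-45 - 74) = -2 - 119 = -121)
J(w, m) = -121 + w*m² (J(w, m) = (m*w)*m - 121 = w*m² - 121 = -121 + w*m²)
-37384/J(-272, 125) = -37384/(-121 - 272*125²) = -37384/(-121 - 272*15625) = -37384/(-121 - 4250000) = -37384/(-4250121) = -37384*(-1/4250121) = 37384/4250121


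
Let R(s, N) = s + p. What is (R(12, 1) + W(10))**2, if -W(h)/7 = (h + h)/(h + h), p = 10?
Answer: 225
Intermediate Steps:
R(s, N) = 10 + s (R(s, N) = s + 10 = 10 + s)
W(h) = -7 (W(h) = -7*(h + h)/(h + h) = -7*2*h/(2*h) = -7*2*h*1/(2*h) = -7*1 = -7)
(R(12, 1) + W(10))**2 = ((10 + 12) - 7)**2 = (22 - 7)**2 = 15**2 = 225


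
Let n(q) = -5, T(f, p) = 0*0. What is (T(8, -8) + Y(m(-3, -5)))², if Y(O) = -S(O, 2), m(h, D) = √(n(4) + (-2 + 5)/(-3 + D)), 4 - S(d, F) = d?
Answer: (16 - I*√86)²/16 ≈ 10.625 - 18.547*I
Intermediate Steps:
T(f, p) = 0
S(d, F) = 4 - d
m(h, D) = √(-5 + 3/(-3 + D)) (m(h, D) = √(-5 + (-2 + 5)/(-3 + D)) = √(-5 + 3/(-3 + D)))
Y(O) = -4 + O (Y(O) = -(4 - O) = -4 + O)
(T(8, -8) + Y(m(-3, -5)))² = (0 + (-4 + √((18 - 5*(-5))/(-3 - 5))))² = (0 + (-4 + √((18 + 25)/(-8))))² = (0 + (-4 + √(-⅛*43)))² = (0 + (-4 + √(-43/8)))² = (0 + (-4 + I*√86/4))² = (-4 + I*√86/4)²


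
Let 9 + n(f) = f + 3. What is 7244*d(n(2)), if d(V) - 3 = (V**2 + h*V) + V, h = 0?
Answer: 108660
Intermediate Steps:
n(f) = -6 + f (n(f) = -9 + (f + 3) = -9 + (3 + f) = -6 + f)
d(V) = 3 + V + V**2 (d(V) = 3 + ((V**2 + 0*V) + V) = 3 + ((V**2 + 0) + V) = 3 + (V**2 + V) = 3 + (V + V**2) = 3 + V + V**2)
7244*d(n(2)) = 7244*(3 + (-6 + 2) + (-6 + 2)**2) = 7244*(3 - 4 + (-4)**2) = 7244*(3 - 4 + 16) = 7244*15 = 108660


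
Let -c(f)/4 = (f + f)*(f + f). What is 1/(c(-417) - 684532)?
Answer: -1/3466756 ≈ -2.8845e-7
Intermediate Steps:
c(f) = -16*f² (c(f) = -4*(f + f)*(f + f) = -4*2*f*2*f = -16*f²)
1/(c(-417) - 684532) = 1/(-16*(-417)² - 684532) = 1/(-16*173889 - 684532) = 1/(-2782224 - 684532) = 1/(-3466756) = -1/3466756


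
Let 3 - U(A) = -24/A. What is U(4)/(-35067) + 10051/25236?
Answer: 117410431/294983604 ≈ 0.39802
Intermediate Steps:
U(A) = 3 + 24/A (U(A) = 3 - (-24)/A = 3 + 24/A)
U(4)/(-35067) + 10051/25236 = (3 + 24/4)/(-35067) + 10051/25236 = (3 + 24*(¼))*(-1/35067) + 10051*(1/25236) = (3 + 6)*(-1/35067) + 10051/25236 = 9*(-1/35067) + 10051/25236 = -3/11689 + 10051/25236 = 117410431/294983604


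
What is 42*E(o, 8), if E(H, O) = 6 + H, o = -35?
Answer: -1218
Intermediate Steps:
42*E(o, 8) = 42*(6 - 35) = 42*(-29) = -1218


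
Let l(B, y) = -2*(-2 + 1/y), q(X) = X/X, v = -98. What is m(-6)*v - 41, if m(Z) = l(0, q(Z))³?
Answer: -825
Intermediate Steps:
q(X) = 1
l(B, y) = 4 - 2/y
m(Z) = 8 (m(Z) = (4 - 2/1)³ = (4 - 2*1)³ = (4 - 2)³ = 2³ = 8)
m(-6)*v - 41 = 8*(-98) - 41 = -784 - 41 = -825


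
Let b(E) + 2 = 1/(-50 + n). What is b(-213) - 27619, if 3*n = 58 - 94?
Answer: -1712503/62 ≈ -27621.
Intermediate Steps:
n = -12 (n = (58 - 94)/3 = (⅓)*(-36) = -12)
b(E) = -125/62 (b(E) = -2 + 1/(-50 - 12) = -2 + 1/(-62) = -2 - 1/62 = -125/62)
b(-213) - 27619 = -125/62 - 27619 = -1712503/62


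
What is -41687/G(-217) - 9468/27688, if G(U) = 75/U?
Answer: 62616781313/519150 ≈ 1.2061e+5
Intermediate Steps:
-41687/G(-217) - 9468/27688 = -41687/(75/(-217)) - 9468/27688 = -41687/(75*(-1/217)) - 9468*1/27688 = -41687/(-75/217) - 2367/6922 = -41687*(-217/75) - 2367/6922 = 9046079/75 - 2367/6922 = 62616781313/519150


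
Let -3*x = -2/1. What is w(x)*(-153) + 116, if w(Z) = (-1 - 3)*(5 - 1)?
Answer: 2564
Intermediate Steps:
x = ⅔ (x = -(-2)/(3*1) = -(-2)/3 = -⅓*(-2) = ⅔ ≈ 0.66667)
w(Z) = -16 (w(Z) = -4*4 = -16)
w(x)*(-153) + 116 = -16*(-153) + 116 = 2448 + 116 = 2564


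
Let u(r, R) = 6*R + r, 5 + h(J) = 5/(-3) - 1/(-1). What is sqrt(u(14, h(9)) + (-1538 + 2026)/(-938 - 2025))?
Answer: 2*I*sqrt(44258331)/2963 ≈ 4.4905*I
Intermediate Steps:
h(J) = -17/3 (h(J) = -5 + (5/(-3) - 1/(-1)) = -5 + (5*(-1/3) - 1*(-1)) = -5 + (-5/3 + 1) = -5 - 2/3 = -17/3)
u(r, R) = r + 6*R
sqrt(u(14, h(9)) + (-1538 + 2026)/(-938 - 2025)) = sqrt((14 + 6*(-17/3)) + (-1538 + 2026)/(-938 - 2025)) = sqrt((14 - 34) + 488/(-2963)) = sqrt(-20 + 488*(-1/2963)) = sqrt(-20 - 488/2963) = sqrt(-59748/2963) = 2*I*sqrt(44258331)/2963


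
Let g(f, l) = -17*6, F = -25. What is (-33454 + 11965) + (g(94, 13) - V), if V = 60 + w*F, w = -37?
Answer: -22576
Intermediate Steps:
g(f, l) = -102
V = 985 (V = 60 - 37*(-25) = 60 + 925 = 985)
(-33454 + 11965) + (g(94, 13) - V) = (-33454 + 11965) + (-102 - 1*985) = -21489 + (-102 - 985) = -21489 - 1087 = -22576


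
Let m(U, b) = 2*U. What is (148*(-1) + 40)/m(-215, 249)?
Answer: 54/215 ≈ 0.25116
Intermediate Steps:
(148*(-1) + 40)/m(-215, 249) = (148*(-1) + 40)/((2*(-215))) = (-148 + 40)/(-430) = -108*(-1/430) = 54/215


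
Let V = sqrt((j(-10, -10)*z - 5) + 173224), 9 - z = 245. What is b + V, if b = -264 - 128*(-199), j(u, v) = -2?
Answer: 25208 + 3*sqrt(19299) ≈ 25625.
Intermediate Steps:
z = -236 (z = 9 - 1*245 = 9 - 245 = -236)
b = 25208 (b = -264 + 25472 = 25208)
V = 3*sqrt(19299) (V = sqrt((-2*(-236) - 5) + 173224) = sqrt((472 - 5) + 173224) = sqrt(467 + 173224) = sqrt(173691) = 3*sqrt(19299) ≈ 416.76)
b + V = 25208 + 3*sqrt(19299)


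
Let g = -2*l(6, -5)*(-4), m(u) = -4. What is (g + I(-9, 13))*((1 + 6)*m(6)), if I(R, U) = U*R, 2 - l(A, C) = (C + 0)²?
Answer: 8428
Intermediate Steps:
l(A, C) = 2 - C² (l(A, C) = 2 - (C + 0)² = 2 - C²)
I(R, U) = R*U
g = -184 (g = -2*(2 - 1*(-5)²)*(-4) = -2*(2 - 1*25)*(-4) = -2*(2 - 25)*(-4) = -2*(-23)*(-4) = 46*(-4) = -184)
(g + I(-9, 13))*((1 + 6)*m(6)) = (-184 - 9*13)*((1 + 6)*(-4)) = (-184 - 117)*(7*(-4)) = -301*(-28) = 8428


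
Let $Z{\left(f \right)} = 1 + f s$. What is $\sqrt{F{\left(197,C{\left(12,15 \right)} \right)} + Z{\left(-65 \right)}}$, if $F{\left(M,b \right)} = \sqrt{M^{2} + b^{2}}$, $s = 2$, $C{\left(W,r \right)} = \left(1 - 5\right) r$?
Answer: $\sqrt{-129 + \sqrt{42409}} \approx 8.7712$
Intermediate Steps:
$C{\left(W,r \right)} = - 4 r$
$Z{\left(f \right)} = 1 + 2 f$ ($Z{\left(f \right)} = 1 + f 2 = 1 + 2 f$)
$\sqrt{F{\left(197,C{\left(12,15 \right)} \right)} + Z{\left(-65 \right)}} = \sqrt{\sqrt{197^{2} + \left(\left(-4\right) 15\right)^{2}} + \left(1 + 2 \left(-65\right)\right)} = \sqrt{\sqrt{38809 + \left(-60\right)^{2}} + \left(1 - 130\right)} = \sqrt{\sqrt{38809 + 3600} - 129} = \sqrt{\sqrt{42409} - 129} = \sqrt{-129 + \sqrt{42409}}$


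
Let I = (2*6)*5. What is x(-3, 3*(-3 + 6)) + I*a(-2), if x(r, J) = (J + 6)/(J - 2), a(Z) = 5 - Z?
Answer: 2955/7 ≈ 422.14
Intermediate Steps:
x(r, J) = (6 + J)/(-2 + J)
I = 60 (I = 12*5 = 60)
x(-3, 3*(-3 + 6)) + I*a(-2) = (6 + 3*(-3 + 6))/(-2 + 3*(-3 + 6)) + 60*(5 - 1*(-2)) = (6 + 3*3)/(-2 + 3*3) + 60*(5 + 2) = (6 + 9)/(-2 + 9) + 60*7 = 15/7 + 420 = 2955/7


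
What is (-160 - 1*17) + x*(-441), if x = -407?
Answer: 179310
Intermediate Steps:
(-160 - 1*17) + x*(-441) = (-160 - 1*17) - 407*(-441) = (-160 - 17) + 179487 = -177 + 179487 = 179310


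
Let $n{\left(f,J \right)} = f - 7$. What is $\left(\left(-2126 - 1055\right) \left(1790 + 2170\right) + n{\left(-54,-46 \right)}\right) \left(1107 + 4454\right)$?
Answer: $-70050921581$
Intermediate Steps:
$n{\left(f,J \right)} = -7 + f$ ($n{\left(f,J \right)} = f - 7 = -7 + f$)
$\left(\left(-2126 - 1055\right) \left(1790 + 2170\right) + n{\left(-54,-46 \right)}\right) \left(1107 + 4454\right) = \left(\left(-2126 - 1055\right) \left(1790 + 2170\right) - 61\right) \left(1107 + 4454\right) = \left(\left(-3181\right) 3960 - 61\right) 5561 = \left(-12596760 - 61\right) 5561 = \left(-12596821\right) 5561 = -70050921581$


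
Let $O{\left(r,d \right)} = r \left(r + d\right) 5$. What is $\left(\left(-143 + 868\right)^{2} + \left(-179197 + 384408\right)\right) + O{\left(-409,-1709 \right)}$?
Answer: $5062146$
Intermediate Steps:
$O{\left(r,d \right)} = 5 r \left(d + r\right)$ ($O{\left(r,d \right)} = r \left(d + r\right) 5 = 5 r \left(d + r\right)$)
$\left(\left(-143 + 868\right)^{2} + \left(-179197 + 384408\right)\right) + O{\left(-409,-1709 \right)} = \left(\left(-143 + 868\right)^{2} + \left(-179197 + 384408\right)\right) + 5 \left(-409\right) \left(-1709 - 409\right) = \left(725^{2} + 205211\right) + 5 \left(-409\right) \left(-2118\right) = \left(525625 + 205211\right) + 4331310 = 730836 + 4331310 = 5062146$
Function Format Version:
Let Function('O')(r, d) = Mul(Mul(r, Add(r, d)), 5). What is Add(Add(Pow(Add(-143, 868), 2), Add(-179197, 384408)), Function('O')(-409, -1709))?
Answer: 5062146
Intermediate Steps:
Function('O')(r, d) = Mul(5, r, Add(d, r)) (Function('O')(r, d) = Mul(Mul(r, Add(d, r)), 5) = Mul(5, r, Add(d, r)))
Add(Add(Pow(Add(-143, 868), 2), Add(-179197, 384408)), Function('O')(-409, -1709)) = Add(Add(Pow(Add(-143, 868), 2), Add(-179197, 384408)), Mul(5, -409, Add(-1709, -409))) = Add(Add(Pow(725, 2), 205211), Mul(5, -409, -2118)) = Add(Add(525625, 205211), 4331310) = Add(730836, 4331310) = 5062146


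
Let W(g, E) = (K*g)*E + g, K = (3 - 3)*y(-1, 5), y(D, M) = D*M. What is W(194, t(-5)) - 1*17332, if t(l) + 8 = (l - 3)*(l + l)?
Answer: -17138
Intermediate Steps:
t(l) = -8 + 2*l*(-3 + l) (t(l) = -8 + (l - 3)*(l + l) = -8 + (-3 + l)*(2*l) = -8 + 2*l*(-3 + l))
K = 0 (K = (3 - 3)*(-1*5) = 0*(-5) = 0)
W(g, E) = g (W(g, E) = (0*g)*E + g = 0*E + g = 0 + g = g)
W(194, t(-5)) - 1*17332 = 194 - 1*17332 = 194 - 17332 = -17138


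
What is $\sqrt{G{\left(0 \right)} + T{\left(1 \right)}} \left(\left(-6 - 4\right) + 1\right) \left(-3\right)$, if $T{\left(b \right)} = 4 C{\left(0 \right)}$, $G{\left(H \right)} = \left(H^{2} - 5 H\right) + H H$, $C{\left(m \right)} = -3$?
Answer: $54 i \sqrt{3} \approx 93.531 i$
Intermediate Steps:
$G{\left(H \right)} = - 5 H + 2 H^{2}$ ($G{\left(H \right)} = \left(H^{2} - 5 H\right) + H^{2} = - 5 H + 2 H^{2}$)
$T{\left(b \right)} = -12$ ($T{\left(b \right)} = 4 \left(-3\right) = -12$)
$\sqrt{G{\left(0 \right)} + T{\left(1 \right)}} \left(\left(-6 - 4\right) + 1\right) \left(-3\right) = \sqrt{0 \left(-5 + 2 \cdot 0\right) - 12} \left(\left(-6 - 4\right) + 1\right) \left(-3\right) = \sqrt{0 \left(-5 + 0\right) - 12} \left(-10 + 1\right) \left(-3\right) = \sqrt{0 \left(-5\right) - 12} \left(-9\right) \left(-3\right) = \sqrt{0 - 12} \left(-9\right) \left(-3\right) = \sqrt{-12} \left(-9\right) \left(-3\right) = 2 i \sqrt{3} \left(-9\right) \left(-3\right) = - 18 i \sqrt{3} \left(-3\right) = 54 i \sqrt{3}$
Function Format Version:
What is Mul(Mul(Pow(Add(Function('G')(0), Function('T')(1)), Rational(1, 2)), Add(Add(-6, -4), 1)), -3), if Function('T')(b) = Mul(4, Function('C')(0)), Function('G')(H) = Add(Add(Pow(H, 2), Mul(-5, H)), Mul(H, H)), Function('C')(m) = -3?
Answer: Mul(54, I, Pow(3, Rational(1, 2))) ≈ Mul(93.531, I)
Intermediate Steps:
Function('G')(H) = Add(Mul(-5, H), Mul(2, Pow(H, 2))) (Function('G')(H) = Add(Add(Pow(H, 2), Mul(-5, H)), Pow(H, 2)) = Add(Mul(-5, H), Mul(2, Pow(H, 2))))
Function('T')(b) = -12 (Function('T')(b) = Mul(4, -3) = -12)
Mul(Mul(Pow(Add(Function('G')(0), Function('T')(1)), Rational(1, 2)), Add(Add(-6, -4), 1)), -3) = Mul(Mul(Pow(Add(Mul(0, Add(-5, Mul(2, 0))), -12), Rational(1, 2)), Add(Add(-6, -4), 1)), -3) = Mul(Mul(Pow(Add(Mul(0, Add(-5, 0)), -12), Rational(1, 2)), Add(-10, 1)), -3) = Mul(Mul(Pow(Add(Mul(0, -5), -12), Rational(1, 2)), -9), -3) = Mul(Mul(Pow(Add(0, -12), Rational(1, 2)), -9), -3) = Mul(Mul(Pow(-12, Rational(1, 2)), -9), -3) = Mul(Mul(Mul(2, I, Pow(3, Rational(1, 2))), -9), -3) = Mul(Mul(-18, I, Pow(3, Rational(1, 2))), -3) = Mul(54, I, Pow(3, Rational(1, 2)))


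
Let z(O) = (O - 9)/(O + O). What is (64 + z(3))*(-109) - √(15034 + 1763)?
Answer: -6867 - √16797 ≈ -6996.6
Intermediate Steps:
z(O) = (-9 + O)/(2*O) (z(O) = (-9 + O)/((2*O)) = (-9 + O)*(1/(2*O)) = (-9 + O)/(2*O))
(64 + z(3))*(-109) - √(15034 + 1763) = (64 + (½)*(-9 + 3)/3)*(-109) - √(15034 + 1763) = (64 + (½)*(⅓)*(-6))*(-109) - √16797 = (64 - 1)*(-109) - √16797 = 63*(-109) - √16797 = -6867 - √16797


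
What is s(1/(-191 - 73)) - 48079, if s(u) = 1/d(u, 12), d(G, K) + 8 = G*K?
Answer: -8510005/177 ≈ -48079.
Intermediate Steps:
d(G, K) = -8 + G*K
s(u) = 1/(-8 + 12*u) (s(u) = 1/(-8 + u*12) = 1/(-8 + 12*u))
s(1/(-191 - 73)) - 48079 = 1/(4*(-2 + 3/(-191 - 73))) - 48079 = 1/(4*(-2 + 3/(-264))) - 48079 = 1/(4*(-2 + 3*(-1/264))) - 48079 = 1/(4*(-2 - 1/88)) - 48079 = 1/(4*(-177/88)) - 48079 = (1/4)*(-88/177) - 48079 = -22/177 - 48079 = -8510005/177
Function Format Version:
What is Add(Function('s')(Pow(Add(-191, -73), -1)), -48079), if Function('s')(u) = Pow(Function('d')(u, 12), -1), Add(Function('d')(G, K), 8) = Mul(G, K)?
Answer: Rational(-8510005, 177) ≈ -48079.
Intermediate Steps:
Function('d')(G, K) = Add(-8, Mul(G, K))
Function('s')(u) = Pow(Add(-8, Mul(12, u)), -1) (Function('s')(u) = Pow(Add(-8, Mul(u, 12)), -1) = Pow(Add(-8, Mul(12, u)), -1))
Add(Function('s')(Pow(Add(-191, -73), -1)), -48079) = Add(Mul(Rational(1, 4), Pow(Add(-2, Mul(3, Pow(Add(-191, -73), -1))), -1)), -48079) = Add(Mul(Rational(1, 4), Pow(Add(-2, Mul(3, Pow(-264, -1))), -1)), -48079) = Add(Mul(Rational(1, 4), Pow(Add(-2, Mul(3, Rational(-1, 264))), -1)), -48079) = Add(Mul(Rational(1, 4), Pow(Add(-2, Rational(-1, 88)), -1)), -48079) = Add(Mul(Rational(1, 4), Pow(Rational(-177, 88), -1)), -48079) = Add(Mul(Rational(1, 4), Rational(-88, 177)), -48079) = Add(Rational(-22, 177), -48079) = Rational(-8510005, 177)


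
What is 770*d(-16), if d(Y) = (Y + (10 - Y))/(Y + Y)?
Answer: -1925/8 ≈ -240.63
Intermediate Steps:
d(Y) = 5/Y (d(Y) = 10/((2*Y)) = 10*(1/(2*Y)) = 5/Y)
770*d(-16) = 770*(5/(-16)) = 770*(5*(-1/16)) = 770*(-5/16) = -1925/8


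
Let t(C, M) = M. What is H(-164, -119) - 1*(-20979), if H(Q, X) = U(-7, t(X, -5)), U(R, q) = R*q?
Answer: 21014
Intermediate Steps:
H(Q, X) = 35 (H(Q, X) = -7*(-5) = 35)
H(-164, -119) - 1*(-20979) = 35 - 1*(-20979) = 35 + 20979 = 21014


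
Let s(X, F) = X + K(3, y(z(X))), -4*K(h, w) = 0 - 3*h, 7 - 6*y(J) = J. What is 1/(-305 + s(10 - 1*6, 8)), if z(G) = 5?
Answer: -4/1195 ≈ -0.0033473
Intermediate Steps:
y(J) = 7/6 - J/6
K(h, w) = 3*h/4 (K(h, w) = -(0 - 3*h)/4 = -(-3)*h/4 = 3*h/4)
s(X, F) = 9/4 + X (s(X, F) = X + (¾)*3 = X + 9/4 = 9/4 + X)
1/(-305 + s(10 - 1*6, 8)) = 1/(-305 + (9/4 + (10 - 1*6))) = 1/(-305 + (9/4 + (10 - 6))) = 1/(-305 + (9/4 + 4)) = 1/(-305 + 25/4) = 1/(-1195/4) = -4/1195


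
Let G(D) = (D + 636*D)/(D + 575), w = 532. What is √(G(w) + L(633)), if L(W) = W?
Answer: √127872645/369 ≈ 30.645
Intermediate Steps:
G(D) = 637*D/(575 + D) (G(D) = (637*D)/(575 + D) = 637*D/(575 + D))
√(G(w) + L(633)) = √(637*532/(575 + 532) + 633) = √(637*532/1107 + 633) = √(637*532*(1/1107) + 633) = √(338884/1107 + 633) = √(1039615/1107) = √127872645/369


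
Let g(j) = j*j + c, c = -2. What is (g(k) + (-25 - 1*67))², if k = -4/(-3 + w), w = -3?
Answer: 708964/81 ≈ 8752.6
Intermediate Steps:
k = ⅔ (k = -4/(-3 - 3) = -4/(-6) = -⅙*(-4) = ⅔ ≈ 0.66667)
g(j) = -2 + j² (g(j) = j*j - 2 = j² - 2 = -2 + j²)
(g(k) + (-25 - 1*67))² = ((-2 + (⅔)²) + (-25 - 1*67))² = ((-2 + 4/9) + (-25 - 67))² = (-14/9 - 92)² = (-842/9)² = 708964/81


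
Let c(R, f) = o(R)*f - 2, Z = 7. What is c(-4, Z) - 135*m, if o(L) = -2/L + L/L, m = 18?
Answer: -4843/2 ≈ -2421.5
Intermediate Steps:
o(L) = 1 - 2/L (o(L) = -2/L + 1 = 1 - 2/L)
c(R, f) = -2 + f*(-2 + R)/R (c(R, f) = ((-2 + R)/R)*f - 2 = f*(-2 + R)/R - 2 = -2 + f*(-2 + R)/R)
c(-4, Z) - 135*m = (-2 + 7 - 2*7/(-4)) - 135*18 = (-2 + 7 - 2*7*(-¼)) - 2430 = (-2 + 7 + 7/2) - 2430 = 17/2 - 2430 = -4843/2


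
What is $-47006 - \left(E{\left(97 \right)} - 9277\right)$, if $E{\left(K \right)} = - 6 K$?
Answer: $-37147$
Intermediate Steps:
$-47006 - \left(E{\left(97 \right)} - 9277\right) = -47006 - \left(\left(-6\right) 97 - 9277\right) = -47006 - \left(-582 - 9277\right) = -47006 - -9859 = -47006 + 9859 = -37147$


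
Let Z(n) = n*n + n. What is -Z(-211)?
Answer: -44310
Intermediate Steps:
Z(n) = n + n² (Z(n) = n² + n = n + n²)
-Z(-211) = -(-211)*(1 - 211) = -(-211)*(-210) = -1*44310 = -44310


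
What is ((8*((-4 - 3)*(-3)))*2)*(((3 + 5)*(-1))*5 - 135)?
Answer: -58800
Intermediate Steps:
((8*((-4 - 3)*(-3)))*2)*(((3 + 5)*(-1))*5 - 135) = ((8*(-7*(-3)))*2)*((8*(-1))*5 - 135) = ((8*21)*2)*(-8*5 - 135) = (168*2)*(-40 - 135) = 336*(-175) = -58800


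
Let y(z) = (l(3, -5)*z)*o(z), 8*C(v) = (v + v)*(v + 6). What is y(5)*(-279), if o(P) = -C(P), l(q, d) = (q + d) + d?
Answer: -537075/4 ≈ -1.3427e+5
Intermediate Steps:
C(v) = v*(6 + v)/4 (C(v) = ((v + v)*(v + 6))/8 = ((2*v)*(6 + v))/8 = (2*v*(6 + v))/8 = v*(6 + v)/4)
l(q, d) = q + 2*d (l(q, d) = (d + q) + d = q + 2*d)
o(P) = -P*(6 + P)/4
y(z) = 7*z²*(6 + z)/4 (y(z) = ((3 + 2*(-5))*z)*(-z*(6 + z)/4) = ((3 - 10)*z)*(-z*(6 + z)/4) = (-7*z)*(-z*(6 + z)/4) = 7*z²*(6 + z)/4)
y(5)*(-279) = ((7/4)*5²*(6 + 5))*(-279) = ((7/4)*25*11)*(-279) = (1925/4)*(-279) = -537075/4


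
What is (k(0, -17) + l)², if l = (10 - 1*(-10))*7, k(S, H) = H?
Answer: 15129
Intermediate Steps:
l = 140 (l = (10 + 10)*7 = 20*7 = 140)
(k(0, -17) + l)² = (-17 + 140)² = 123² = 15129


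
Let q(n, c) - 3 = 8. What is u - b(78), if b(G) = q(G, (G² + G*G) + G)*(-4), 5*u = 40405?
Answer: 8125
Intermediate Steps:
u = 8081 (u = (⅕)*40405 = 8081)
q(n, c) = 11 (q(n, c) = 3 + 8 = 11)
b(G) = -44 (b(G) = 11*(-4) = -44)
u - b(78) = 8081 - 1*(-44) = 8081 + 44 = 8125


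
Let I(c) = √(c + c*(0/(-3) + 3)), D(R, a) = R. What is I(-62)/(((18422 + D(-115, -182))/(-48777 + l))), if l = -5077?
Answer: -107708*I*√62/18307 ≈ -46.326*I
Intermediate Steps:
I(c) = 2*√c (I(c) = √(c + c*(0*(-⅓) + 3)) = √(c + c*(0 + 3)) = √(c + c*3) = √(c + 3*c) = √(4*c) = 2*√c)
I(-62)/(((18422 + D(-115, -182))/(-48777 + l))) = (2*√(-62))/(((18422 - 115)/(-48777 - 5077))) = (2*(I*√62))/((18307/(-53854))) = (2*I*√62)/((18307*(-1/53854))) = (2*I*√62)/(-18307/53854) = (2*I*√62)*(-53854/18307) = -107708*I*√62/18307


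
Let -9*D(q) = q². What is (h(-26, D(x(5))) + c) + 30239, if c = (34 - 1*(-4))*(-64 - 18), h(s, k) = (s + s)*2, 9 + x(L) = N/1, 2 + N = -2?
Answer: 27019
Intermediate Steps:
N = -4 (N = -2 - 2 = -4)
x(L) = -13 (x(L) = -9 - 4/1 = -9 - 4*1 = -9 - 4 = -13)
D(q) = -q²/9
h(s, k) = 4*s (h(s, k) = (2*s)*2 = 4*s)
c = -3116 (c = (34 + 4)*(-82) = 38*(-82) = -3116)
(h(-26, D(x(5))) + c) + 30239 = (4*(-26) - 3116) + 30239 = (-104 - 3116) + 30239 = -3220 + 30239 = 27019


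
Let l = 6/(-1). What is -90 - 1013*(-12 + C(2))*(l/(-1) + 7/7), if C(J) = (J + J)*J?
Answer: 28274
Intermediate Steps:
l = -6 (l = 6*(-1) = -6)
C(J) = 2*J² (C(J) = (2*J)*J = 2*J²)
-90 - 1013*(-12 + C(2))*(l/(-1) + 7/7) = -90 - 1013*(-12 + 2*2²)*(-6/(-1) + 7/7) = -90 - 1013*(-12 + 2*4)*(-6*(-1) + 7*(⅐)) = -90 - 1013*(-12 + 8)*(6 + 1) = -90 - (-4052)*7 = -90 - 1013*(-28) = -90 + 28364 = 28274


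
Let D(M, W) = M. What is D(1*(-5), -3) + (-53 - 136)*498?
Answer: -94127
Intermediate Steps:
D(1*(-5), -3) + (-53 - 136)*498 = 1*(-5) + (-53 - 136)*498 = -5 - 189*498 = -5 - 94122 = -94127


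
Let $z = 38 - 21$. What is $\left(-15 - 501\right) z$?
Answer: $-8772$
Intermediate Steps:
$z = 17$ ($z = 38 - 21 = 17$)
$\left(-15 - 501\right) z = \left(-15 - 501\right) 17 = \left(-516\right) 17 = -8772$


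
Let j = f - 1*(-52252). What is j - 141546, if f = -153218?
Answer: -242512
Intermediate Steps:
j = -100966 (j = -153218 - 1*(-52252) = -153218 + 52252 = -100966)
j - 141546 = -100966 - 141546 = -242512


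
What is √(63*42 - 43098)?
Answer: 2*I*√10113 ≈ 201.13*I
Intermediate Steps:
√(63*42 - 43098) = √(2646 - 43098) = √(-40452) = 2*I*√10113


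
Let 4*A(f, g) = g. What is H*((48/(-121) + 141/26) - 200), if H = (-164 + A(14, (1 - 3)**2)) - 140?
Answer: 185856261/3146 ≈ 59077.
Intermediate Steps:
A(f, g) = g/4
H = -303 (H = (-164 + (1 - 3)**2/4) - 140 = (-164 + (1/4)*(-2)**2) - 140 = (-164 + (1/4)*4) - 140 = (-164 + 1) - 140 = -163 - 140 = -303)
H*((48/(-121) + 141/26) - 200) = -303*((48/(-121) + 141/26) - 200) = -303*((48*(-1/121) + 141*(1/26)) - 200) = -303*((-48/121 + 141/26) - 200) = -303*(15813/3146 - 200) = -303*(-613387/3146) = 185856261/3146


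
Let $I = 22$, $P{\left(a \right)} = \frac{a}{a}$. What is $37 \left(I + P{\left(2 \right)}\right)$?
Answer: $851$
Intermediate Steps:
$P{\left(a \right)} = 1$
$37 \left(I + P{\left(2 \right)}\right) = 37 \left(22 + 1\right) = 37 \cdot 23 = 851$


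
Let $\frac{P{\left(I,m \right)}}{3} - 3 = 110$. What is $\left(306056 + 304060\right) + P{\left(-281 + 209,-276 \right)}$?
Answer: $610455$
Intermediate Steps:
$P{\left(I,m \right)} = 339$ ($P{\left(I,m \right)} = 9 + 3 \cdot 110 = 9 + 330 = 339$)
$\left(306056 + 304060\right) + P{\left(-281 + 209,-276 \right)} = \left(306056 + 304060\right) + 339 = 610116 + 339 = 610455$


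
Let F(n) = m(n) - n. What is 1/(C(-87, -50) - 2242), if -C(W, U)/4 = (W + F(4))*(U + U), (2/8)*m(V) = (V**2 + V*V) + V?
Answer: 1/18958 ≈ 5.2748e-5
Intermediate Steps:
m(V) = 4*V + 8*V**2 (m(V) = 4*((V**2 + V*V) + V) = 4*((V**2 + V**2) + V) = 4*(2*V**2 + V) = 4*(V + 2*V**2) = 4*V + 8*V**2)
F(n) = -n + 4*n*(1 + 2*n) (F(n) = 4*n*(1 + 2*n) - n = -n + 4*n*(1 + 2*n))
C(W, U) = -8*U*(140 + W) (C(W, U) = -4*(W + 4*(3 + 8*4))*(U + U) = -4*(W + 4*(3 + 32))*2*U = -4*(W + 4*35)*2*U = -4*(W + 140)*2*U = -4*(140 + W)*2*U = -8*U*(140 + W))
1/(C(-87, -50) - 2242) = 1/(-8*(-50)*(140 - 87) - 2242) = 1/(-8*(-50)*53 - 2242) = 1/(21200 - 2242) = 1/18958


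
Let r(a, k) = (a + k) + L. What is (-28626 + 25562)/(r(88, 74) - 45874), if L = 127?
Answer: 3064/45585 ≈ 0.067215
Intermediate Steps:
r(a, k) = 127 + a + k (r(a, k) = (a + k) + 127 = 127 + a + k)
(-28626 + 25562)/(r(88, 74) - 45874) = (-28626 + 25562)/((127 + 88 + 74) - 45874) = -3064/(289 - 45874) = -3064/(-45585) = -3064*(-1/45585) = 3064/45585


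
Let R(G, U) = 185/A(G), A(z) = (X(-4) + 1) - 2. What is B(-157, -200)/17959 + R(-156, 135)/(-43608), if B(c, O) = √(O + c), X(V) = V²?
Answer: -37/130824 + I*√357/17959 ≈ -0.00028282 + 0.0010521*I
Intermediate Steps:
A(z) = 15 (A(z) = ((-4)² + 1) - 2 = (16 + 1) - 2 = 17 - 2 = 15)
R(G, U) = 37/3 (R(G, U) = 185/15 = 185*(1/15) = 37/3)
B(-157, -200)/17959 + R(-156, 135)/(-43608) = √(-200 - 157)/17959 + (37/3)/(-43608) = √(-357)*(1/17959) + (37/3)*(-1/43608) = (I*√357)*(1/17959) - 37/130824 = I*√357/17959 - 37/130824 = -37/130824 + I*√357/17959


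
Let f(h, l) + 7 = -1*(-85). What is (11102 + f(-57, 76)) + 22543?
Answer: 33723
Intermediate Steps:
f(h, l) = 78 (f(h, l) = -7 - 1*(-85) = -7 + 85 = 78)
(11102 + f(-57, 76)) + 22543 = (11102 + 78) + 22543 = 11180 + 22543 = 33723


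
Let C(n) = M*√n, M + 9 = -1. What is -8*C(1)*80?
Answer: 6400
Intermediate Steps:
M = -10 (M = -9 - 1 = -10)
C(n) = -10*√n
-8*C(1)*80 = -(-80)*√1*80 = -(-80)*80 = -8*(-10)*80 = 80*80 = 6400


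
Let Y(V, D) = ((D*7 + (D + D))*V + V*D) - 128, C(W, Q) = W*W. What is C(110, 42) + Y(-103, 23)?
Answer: -11718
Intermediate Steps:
C(W, Q) = W²
Y(V, D) = -128 + 10*D*V (Y(V, D) = ((7*D + 2*D)*V + D*V) - 128 = ((9*D)*V + D*V) - 128 = (9*D*V + D*V) - 128 = 10*D*V - 128 = -128 + 10*D*V)
C(110, 42) + Y(-103, 23) = 110² + (-128 + 10*23*(-103)) = 12100 + (-128 - 23690) = 12100 - 23818 = -11718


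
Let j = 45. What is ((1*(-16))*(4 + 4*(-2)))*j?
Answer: 2880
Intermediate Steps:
((1*(-16))*(4 + 4*(-2)))*j = ((1*(-16))*(4 + 4*(-2)))*45 = -16*(4 - 8)*45 = -16*(-4)*45 = 64*45 = 2880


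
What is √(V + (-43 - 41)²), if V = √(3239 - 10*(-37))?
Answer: √(7056 + 3*√401) ≈ 84.357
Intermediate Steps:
V = 3*√401 (V = √(3239 + 370) = √3609 = 3*√401 ≈ 60.075)
√(V + (-43 - 41)²) = √(3*√401 + (-43 - 41)²) = √(3*√401 + (-84)²) = √(3*√401 + 7056) = √(7056 + 3*√401)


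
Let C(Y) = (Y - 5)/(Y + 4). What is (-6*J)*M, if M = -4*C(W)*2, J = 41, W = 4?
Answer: -246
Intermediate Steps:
C(Y) = (-5 + Y)/(4 + Y)
M = 1 (M = -4*(-5 + 4)/(4 + 4)*2 = -4*(-1)/8*2 = -(-1)/2*2 = -4*(-1/8)*2 = (1/2)*2 = 1)
(-6*J)*M = -6*41*1 = -246*1 = -246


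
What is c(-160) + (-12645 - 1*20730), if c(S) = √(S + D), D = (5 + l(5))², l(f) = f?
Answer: -33375 + 2*I*√15 ≈ -33375.0 + 7.746*I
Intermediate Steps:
D = 100 (D = (5 + 5)² = 10² = 100)
c(S) = √(100 + S) (c(S) = √(S + 100) = √(100 + S))
c(-160) + (-12645 - 1*20730) = √(100 - 160) + (-12645 - 1*20730) = √(-60) + (-12645 - 20730) = 2*I*√15 - 33375 = -33375 + 2*I*√15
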